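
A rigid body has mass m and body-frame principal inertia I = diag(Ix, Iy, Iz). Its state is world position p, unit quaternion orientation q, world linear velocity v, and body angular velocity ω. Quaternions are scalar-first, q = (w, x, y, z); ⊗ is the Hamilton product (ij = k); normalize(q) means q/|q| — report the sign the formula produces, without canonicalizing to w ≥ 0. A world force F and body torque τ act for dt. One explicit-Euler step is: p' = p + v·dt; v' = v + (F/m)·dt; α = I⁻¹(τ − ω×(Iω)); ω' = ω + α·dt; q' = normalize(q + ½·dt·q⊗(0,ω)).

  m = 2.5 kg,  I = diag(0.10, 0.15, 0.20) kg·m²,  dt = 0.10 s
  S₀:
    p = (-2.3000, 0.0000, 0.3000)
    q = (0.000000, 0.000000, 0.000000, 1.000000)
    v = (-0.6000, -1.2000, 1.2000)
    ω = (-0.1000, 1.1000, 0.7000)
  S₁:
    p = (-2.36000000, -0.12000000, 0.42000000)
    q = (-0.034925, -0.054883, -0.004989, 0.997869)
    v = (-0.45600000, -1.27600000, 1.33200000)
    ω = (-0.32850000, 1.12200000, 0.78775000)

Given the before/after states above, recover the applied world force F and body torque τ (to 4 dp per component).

F = (3.6000, -1.9000, 3.3000)
τ = (-0.1900, 0.0400, 0.1700)

ω₁ − ω₀ = (-0.22850000, 0.02200000, 0.08775000)
τ = I·(Δω/dt) + ω₀×(Iω₀) = (-0.1900, 0.0400, 0.1700)
v₁ − v₀ = (0.14400000, -0.07600000, 0.13200000)
F = m·Δv/dt = (3.6000, -1.9000, 3.3000)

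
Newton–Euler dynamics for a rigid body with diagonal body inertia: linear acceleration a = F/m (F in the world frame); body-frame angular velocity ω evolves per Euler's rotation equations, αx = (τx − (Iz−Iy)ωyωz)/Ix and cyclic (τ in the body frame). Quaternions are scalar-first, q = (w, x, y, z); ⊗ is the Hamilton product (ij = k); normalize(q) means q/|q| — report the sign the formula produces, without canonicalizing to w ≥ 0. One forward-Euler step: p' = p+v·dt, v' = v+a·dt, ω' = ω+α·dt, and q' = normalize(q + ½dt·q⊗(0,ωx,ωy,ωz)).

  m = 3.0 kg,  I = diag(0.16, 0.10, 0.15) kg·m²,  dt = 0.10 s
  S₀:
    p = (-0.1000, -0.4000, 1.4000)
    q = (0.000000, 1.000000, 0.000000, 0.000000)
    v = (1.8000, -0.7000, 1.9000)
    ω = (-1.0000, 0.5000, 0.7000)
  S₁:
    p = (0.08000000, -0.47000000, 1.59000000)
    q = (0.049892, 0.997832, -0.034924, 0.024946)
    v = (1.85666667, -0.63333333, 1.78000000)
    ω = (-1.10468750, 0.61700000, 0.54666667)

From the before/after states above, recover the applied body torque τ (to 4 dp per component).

τ = (-0.1500, 0.1100, -0.2000)

rate change Δω = (-0.10468750, 0.11700000, -0.15333333)
ω₀×(Iω₀) = (0.0175, -0.0070, 0.0300)
I·α + gyro = (-0.1500, 0.1100, -0.2000)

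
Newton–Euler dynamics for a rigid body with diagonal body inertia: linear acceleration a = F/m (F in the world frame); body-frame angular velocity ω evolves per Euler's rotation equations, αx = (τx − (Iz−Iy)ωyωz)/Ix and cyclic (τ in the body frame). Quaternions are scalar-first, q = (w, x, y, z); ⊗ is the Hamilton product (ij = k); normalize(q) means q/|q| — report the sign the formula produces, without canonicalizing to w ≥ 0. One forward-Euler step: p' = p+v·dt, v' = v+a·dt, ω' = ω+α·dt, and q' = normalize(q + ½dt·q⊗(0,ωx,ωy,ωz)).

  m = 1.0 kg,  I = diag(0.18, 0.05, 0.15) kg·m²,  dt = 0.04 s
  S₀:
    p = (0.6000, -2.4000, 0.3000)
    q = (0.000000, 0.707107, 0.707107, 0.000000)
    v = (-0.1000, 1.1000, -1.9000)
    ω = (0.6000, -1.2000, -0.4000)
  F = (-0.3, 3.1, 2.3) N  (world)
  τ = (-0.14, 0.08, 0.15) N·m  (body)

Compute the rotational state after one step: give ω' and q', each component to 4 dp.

ω' = (0.5582, -1.1302, -0.3850)
q' = (0.0085, 0.7012, 0.7125, -0.0254)

ω×(Iω) gyroscopic = (0.0480, -0.0072, 0.0936)
α = I⁻¹(τ − ω×Iω) = (-1.0444, 1.7440, 0.3760)
new body rate ω' = (0.5582, -1.1302, -0.3850)
Hamilton product q⊗(0,ω) = (0.4242642, -0.2828428, 0.2828428, -1.2727926)
q + ½dt·q⊗(0,ω), renormalized = (0.0085, 0.7012, 0.7125, -0.0254)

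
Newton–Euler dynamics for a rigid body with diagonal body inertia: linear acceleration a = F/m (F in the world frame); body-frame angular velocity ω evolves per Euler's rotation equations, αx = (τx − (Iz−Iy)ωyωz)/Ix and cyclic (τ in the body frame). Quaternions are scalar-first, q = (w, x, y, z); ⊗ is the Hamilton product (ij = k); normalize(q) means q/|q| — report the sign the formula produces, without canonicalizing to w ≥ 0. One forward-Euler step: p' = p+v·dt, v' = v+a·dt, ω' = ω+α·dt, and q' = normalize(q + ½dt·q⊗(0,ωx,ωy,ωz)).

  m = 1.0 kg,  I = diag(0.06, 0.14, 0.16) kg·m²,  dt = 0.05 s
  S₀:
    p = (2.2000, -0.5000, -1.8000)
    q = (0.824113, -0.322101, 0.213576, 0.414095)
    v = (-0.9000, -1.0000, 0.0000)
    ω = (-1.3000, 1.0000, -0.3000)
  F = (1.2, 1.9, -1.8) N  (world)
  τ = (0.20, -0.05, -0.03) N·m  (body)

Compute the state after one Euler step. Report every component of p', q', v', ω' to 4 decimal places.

p' = (2.1550, -0.5500, -1.8000)
q' = (0.8107, -0.3605, 0.2181, 0.4064)
v' = (-0.8400, -0.9050, -0.0900)
ω' = (-1.1283, 0.9961, -0.2769)

a = (1.2000, 1.9000, -1.8000)
new position p' = (2.1550, -0.5500, -1.8000)
new velocity v' = (-0.8400, -0.9050, -0.0900)
(τ − ω×Iω)/I = (3.4333, -0.0786, 0.4625)
ω' = ω + α·dt = (-1.1283, 0.9961, -0.2769)
Hamilton product q⊗(0,ω) = (-0.5080788, -1.5495147, 0.1891592, -0.2916861)
q + ½dt·q⊗(0,ω), renormalized = (0.8107, -0.3605, 0.2181, 0.4064)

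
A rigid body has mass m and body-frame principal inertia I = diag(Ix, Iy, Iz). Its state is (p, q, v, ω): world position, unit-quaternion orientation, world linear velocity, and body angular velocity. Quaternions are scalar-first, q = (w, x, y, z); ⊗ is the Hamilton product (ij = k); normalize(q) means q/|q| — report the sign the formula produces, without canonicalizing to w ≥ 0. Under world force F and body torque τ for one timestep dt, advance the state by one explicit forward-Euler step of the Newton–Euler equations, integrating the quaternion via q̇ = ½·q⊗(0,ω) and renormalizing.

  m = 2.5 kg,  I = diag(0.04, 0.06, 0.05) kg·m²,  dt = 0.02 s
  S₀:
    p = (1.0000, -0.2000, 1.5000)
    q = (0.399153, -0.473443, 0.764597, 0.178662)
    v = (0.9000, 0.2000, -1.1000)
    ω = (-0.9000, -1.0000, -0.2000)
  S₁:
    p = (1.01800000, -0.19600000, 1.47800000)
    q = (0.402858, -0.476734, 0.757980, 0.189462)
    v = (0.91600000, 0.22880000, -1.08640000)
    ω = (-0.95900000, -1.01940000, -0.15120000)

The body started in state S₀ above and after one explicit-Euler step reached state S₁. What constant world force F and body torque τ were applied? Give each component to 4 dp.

F = (2.0000, 3.6000, 1.7000)
τ = (-0.1200, -0.0600, 0.1400)

rate change Δω = (-0.05900000, -0.01940000, 0.04880000)
gyro term ω₀×Iω₀ = (-0.0020, -0.0018, 0.0180)
τ = I·(Δω/dt) + ω₀×(Iω₀) = (-0.1200, -0.0600, 0.1400)
v₁ − v₀ = (0.01600000, 0.02880000, 0.01360000)
F = m·Δv/dt = (2.0000, 3.6000, 1.7000)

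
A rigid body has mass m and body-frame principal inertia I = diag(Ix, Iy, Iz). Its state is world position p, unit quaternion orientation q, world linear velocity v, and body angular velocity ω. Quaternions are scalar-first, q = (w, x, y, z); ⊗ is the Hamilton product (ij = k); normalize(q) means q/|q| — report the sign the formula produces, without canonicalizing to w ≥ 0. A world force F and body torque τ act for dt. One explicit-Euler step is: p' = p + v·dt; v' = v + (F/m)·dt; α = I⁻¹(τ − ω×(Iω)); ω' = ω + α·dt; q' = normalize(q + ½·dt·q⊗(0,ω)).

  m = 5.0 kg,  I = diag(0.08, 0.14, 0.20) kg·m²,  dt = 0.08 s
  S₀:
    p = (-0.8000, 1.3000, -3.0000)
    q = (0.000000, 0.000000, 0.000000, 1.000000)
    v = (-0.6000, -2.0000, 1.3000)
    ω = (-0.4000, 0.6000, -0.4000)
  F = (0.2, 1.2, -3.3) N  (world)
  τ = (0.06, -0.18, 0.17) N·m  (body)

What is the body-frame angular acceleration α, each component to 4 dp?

gyro term ω×Iω = (-0.0144, -0.0192, -0.0144)
(τ − ω×Iω)/I = (0.9300, -1.1486, 0.9220)

α = (0.9300, -1.1486, 0.9220)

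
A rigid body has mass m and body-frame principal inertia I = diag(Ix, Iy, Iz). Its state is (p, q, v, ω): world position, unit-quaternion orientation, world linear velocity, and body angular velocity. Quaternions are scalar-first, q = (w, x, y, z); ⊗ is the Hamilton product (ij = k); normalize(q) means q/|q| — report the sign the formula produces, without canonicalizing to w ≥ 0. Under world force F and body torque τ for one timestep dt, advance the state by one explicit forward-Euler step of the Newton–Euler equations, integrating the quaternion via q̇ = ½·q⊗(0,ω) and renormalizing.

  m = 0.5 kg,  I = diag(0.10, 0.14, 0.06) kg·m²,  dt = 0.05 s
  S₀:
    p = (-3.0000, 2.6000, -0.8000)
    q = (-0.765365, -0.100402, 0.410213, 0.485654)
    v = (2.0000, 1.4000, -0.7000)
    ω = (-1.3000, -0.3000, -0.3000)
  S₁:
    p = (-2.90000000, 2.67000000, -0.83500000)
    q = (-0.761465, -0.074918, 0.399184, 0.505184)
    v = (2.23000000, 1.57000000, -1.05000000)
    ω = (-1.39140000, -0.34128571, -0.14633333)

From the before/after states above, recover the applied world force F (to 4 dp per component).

F = (2.3000, 1.7000, -3.5000)

Δv = v₁−v₀ = (0.23000000, 0.17000000, -0.35000000)
applied force F = (2.3000, 1.7000, -3.5000)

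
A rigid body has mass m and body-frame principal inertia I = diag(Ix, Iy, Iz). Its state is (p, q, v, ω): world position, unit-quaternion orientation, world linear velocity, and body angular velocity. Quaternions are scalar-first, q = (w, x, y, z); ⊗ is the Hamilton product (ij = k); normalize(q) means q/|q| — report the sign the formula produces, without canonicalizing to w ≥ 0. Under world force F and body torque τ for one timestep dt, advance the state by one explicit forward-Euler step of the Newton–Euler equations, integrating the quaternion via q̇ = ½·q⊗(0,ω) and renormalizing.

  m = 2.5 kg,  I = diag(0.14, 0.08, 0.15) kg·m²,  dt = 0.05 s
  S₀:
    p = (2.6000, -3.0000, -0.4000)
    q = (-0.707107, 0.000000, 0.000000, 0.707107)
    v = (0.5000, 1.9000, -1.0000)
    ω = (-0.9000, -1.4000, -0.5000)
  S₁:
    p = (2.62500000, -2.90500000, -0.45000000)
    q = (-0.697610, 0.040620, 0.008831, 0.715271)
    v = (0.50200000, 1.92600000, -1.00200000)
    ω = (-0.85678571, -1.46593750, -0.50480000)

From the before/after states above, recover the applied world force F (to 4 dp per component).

F = (0.1000, 1.3000, -0.1000)

v₁ − v₀ = (0.00200000, 0.02600000, -0.00200000)
F = m·Δv/dt = (0.1000, 1.3000, -0.1000)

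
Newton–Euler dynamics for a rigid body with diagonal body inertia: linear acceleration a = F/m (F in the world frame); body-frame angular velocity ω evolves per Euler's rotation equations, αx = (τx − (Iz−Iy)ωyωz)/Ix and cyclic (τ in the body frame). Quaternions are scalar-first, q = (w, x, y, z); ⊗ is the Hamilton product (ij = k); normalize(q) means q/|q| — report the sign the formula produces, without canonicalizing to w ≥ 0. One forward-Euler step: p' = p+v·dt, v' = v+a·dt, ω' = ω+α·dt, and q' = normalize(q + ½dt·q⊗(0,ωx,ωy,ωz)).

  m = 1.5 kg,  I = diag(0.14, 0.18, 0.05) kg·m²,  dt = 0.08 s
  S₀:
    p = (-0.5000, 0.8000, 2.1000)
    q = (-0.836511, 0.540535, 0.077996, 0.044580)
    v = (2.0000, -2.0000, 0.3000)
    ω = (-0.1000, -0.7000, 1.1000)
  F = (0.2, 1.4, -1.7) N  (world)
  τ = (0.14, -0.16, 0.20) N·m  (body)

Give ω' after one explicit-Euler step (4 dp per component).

ω' = (-0.0772, -0.7667, 1.4155)

gyro term ω×Iω = (0.1001, -0.0099, 0.0028)
α = I⁻¹(τ − ω×Iω) = (0.2850, -0.8339, 3.9440)
new body rate ω' = (-0.0772, -0.7667, 1.4155)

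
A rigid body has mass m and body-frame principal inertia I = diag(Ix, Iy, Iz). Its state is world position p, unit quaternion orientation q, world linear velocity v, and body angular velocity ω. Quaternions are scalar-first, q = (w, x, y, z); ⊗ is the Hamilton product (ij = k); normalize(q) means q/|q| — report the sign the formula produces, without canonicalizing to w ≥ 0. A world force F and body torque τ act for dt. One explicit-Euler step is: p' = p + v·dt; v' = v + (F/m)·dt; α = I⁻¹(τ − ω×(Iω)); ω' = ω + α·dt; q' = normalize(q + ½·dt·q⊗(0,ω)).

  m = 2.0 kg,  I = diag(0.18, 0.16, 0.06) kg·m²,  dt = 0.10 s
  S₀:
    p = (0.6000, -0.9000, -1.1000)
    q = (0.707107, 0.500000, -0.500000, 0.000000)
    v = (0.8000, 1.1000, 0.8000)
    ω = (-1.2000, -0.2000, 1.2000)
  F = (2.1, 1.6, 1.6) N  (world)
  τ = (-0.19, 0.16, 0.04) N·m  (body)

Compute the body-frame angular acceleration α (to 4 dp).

α = (-1.1889, 2.0800, 0.7467)

ω×(Iω) gyroscopic = (0.0240, -0.1728, -0.0048)
α = I⁻¹(τ − ω×Iω) = (-1.1889, 2.0800, 0.7467)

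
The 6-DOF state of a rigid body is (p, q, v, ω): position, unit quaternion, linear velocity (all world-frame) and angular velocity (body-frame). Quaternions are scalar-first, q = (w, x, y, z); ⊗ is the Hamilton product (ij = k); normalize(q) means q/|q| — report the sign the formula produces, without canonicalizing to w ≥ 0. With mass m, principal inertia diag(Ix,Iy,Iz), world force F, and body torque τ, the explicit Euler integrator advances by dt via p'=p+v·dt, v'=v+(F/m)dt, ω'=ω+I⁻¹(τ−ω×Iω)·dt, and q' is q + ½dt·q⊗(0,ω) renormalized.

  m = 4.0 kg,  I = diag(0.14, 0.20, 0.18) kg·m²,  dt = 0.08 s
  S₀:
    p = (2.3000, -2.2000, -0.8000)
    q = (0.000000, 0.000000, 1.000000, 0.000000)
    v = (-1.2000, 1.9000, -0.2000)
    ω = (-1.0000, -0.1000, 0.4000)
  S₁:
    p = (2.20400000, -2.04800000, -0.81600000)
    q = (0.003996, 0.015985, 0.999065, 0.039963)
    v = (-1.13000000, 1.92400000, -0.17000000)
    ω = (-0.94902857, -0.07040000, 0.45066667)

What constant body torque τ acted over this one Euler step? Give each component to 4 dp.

Δω = ω₁−ω₀ = (0.05097143, 0.02960000, 0.05066667)
precession coupling = (0.0008, 0.0160, 0.0060)
I·α + gyro = (0.0900, 0.0900, 0.1200)

τ = (0.0900, 0.0900, 0.1200)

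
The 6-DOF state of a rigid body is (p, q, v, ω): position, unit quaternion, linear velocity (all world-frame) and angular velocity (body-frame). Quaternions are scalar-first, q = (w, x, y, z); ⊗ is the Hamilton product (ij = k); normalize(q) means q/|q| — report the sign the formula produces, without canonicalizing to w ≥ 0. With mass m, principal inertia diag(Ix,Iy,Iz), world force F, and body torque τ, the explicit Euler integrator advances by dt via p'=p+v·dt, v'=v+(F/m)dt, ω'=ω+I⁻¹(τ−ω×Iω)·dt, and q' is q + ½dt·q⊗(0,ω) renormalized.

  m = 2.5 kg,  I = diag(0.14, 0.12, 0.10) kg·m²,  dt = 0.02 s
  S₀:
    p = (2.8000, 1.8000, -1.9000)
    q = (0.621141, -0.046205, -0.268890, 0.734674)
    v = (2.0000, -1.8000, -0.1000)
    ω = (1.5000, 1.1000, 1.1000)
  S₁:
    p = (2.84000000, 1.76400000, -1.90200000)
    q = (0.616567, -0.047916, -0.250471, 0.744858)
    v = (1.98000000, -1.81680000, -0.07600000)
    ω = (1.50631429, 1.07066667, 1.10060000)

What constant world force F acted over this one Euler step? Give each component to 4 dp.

Δv = v₁−v₀ = (-0.02000000, -0.01680000, 0.02400000)
m·(v₁−v₀)/dt = (-2.5000, -2.1000, 3.0000)

F = (-2.5000, -2.1000, 3.0000)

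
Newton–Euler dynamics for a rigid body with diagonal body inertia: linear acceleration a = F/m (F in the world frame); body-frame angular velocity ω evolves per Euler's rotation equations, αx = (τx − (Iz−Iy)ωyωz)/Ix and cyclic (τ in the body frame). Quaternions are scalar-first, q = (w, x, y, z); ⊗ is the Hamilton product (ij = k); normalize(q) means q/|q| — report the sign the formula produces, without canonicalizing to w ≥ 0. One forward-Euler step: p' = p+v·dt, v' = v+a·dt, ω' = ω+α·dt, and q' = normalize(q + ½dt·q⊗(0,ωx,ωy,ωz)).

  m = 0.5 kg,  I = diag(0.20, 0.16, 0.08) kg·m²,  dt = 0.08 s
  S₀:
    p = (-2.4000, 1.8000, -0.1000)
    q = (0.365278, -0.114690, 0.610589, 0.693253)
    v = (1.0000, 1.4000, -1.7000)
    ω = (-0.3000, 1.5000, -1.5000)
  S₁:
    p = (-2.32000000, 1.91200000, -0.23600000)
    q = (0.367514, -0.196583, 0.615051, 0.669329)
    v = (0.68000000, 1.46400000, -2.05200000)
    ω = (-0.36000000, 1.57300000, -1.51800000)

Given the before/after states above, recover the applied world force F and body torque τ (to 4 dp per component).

F = (-2.0000, 0.4000, -2.2000)
τ = (0.0300, 0.2000, 0.0000)

v₁ − v₀ = (-0.32000000, 0.06400000, -0.35200000)
F = m·Δv/dt = (-2.0000, 0.4000, -2.2000)
ω₁ − ω₀ = (-0.06000000, 0.07300000, -0.01800000)
precession coupling = (0.1800, 0.0540, 0.0180)
applied torque τ = (0.0300, 0.2000, 0.0000)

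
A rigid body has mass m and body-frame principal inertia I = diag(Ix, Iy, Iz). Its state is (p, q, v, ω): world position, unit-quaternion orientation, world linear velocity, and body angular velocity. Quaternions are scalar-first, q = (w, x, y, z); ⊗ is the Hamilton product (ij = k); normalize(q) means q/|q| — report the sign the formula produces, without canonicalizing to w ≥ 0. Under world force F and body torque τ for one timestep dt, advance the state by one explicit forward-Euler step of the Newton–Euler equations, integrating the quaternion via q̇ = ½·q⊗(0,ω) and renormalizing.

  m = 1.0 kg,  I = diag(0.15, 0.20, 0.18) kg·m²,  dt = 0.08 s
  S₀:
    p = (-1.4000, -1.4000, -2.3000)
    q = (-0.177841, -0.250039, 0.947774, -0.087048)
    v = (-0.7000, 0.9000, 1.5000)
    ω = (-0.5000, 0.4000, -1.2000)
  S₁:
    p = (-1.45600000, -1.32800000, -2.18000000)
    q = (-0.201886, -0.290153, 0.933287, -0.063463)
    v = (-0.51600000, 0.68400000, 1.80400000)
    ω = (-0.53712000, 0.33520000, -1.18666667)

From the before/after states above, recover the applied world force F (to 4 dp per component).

F = (2.3000, -2.7000, 3.8000)

Δv = v₁−v₀ = (0.18400000, -0.21600000, 0.30400000)
F = m·Δv/dt = (2.3000, -2.7000, 3.8000)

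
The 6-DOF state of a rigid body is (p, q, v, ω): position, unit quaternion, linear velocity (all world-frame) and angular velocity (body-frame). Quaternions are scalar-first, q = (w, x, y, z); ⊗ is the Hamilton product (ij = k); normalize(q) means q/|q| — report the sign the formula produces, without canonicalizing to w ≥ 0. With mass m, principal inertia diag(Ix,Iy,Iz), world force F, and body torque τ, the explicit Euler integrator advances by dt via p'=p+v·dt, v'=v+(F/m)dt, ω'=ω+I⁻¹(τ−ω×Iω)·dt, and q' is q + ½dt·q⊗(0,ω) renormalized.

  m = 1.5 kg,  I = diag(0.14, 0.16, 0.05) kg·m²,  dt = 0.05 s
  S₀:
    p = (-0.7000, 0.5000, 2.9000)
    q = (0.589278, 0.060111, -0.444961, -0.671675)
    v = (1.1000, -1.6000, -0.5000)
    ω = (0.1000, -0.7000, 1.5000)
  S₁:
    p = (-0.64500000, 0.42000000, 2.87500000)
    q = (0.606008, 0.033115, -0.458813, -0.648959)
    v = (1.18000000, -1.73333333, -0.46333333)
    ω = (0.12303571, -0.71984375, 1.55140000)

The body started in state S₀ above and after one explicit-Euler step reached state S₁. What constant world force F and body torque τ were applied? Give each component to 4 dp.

F = (2.4000, -4.0000, 1.1000)
τ = (0.1800, -0.0500, 0.0500)

velocity change Δv = (0.08000000, -0.13333333, 0.03666667)
applied force F = (2.4000, -4.0000, 1.1000)
ω₁ − ω₀ = (0.02303571, -0.01984375, 0.05140000)
precession coupling = (0.1155, 0.0135, -0.0014)
I·α + gyro = (0.1800, -0.0500, 0.0500)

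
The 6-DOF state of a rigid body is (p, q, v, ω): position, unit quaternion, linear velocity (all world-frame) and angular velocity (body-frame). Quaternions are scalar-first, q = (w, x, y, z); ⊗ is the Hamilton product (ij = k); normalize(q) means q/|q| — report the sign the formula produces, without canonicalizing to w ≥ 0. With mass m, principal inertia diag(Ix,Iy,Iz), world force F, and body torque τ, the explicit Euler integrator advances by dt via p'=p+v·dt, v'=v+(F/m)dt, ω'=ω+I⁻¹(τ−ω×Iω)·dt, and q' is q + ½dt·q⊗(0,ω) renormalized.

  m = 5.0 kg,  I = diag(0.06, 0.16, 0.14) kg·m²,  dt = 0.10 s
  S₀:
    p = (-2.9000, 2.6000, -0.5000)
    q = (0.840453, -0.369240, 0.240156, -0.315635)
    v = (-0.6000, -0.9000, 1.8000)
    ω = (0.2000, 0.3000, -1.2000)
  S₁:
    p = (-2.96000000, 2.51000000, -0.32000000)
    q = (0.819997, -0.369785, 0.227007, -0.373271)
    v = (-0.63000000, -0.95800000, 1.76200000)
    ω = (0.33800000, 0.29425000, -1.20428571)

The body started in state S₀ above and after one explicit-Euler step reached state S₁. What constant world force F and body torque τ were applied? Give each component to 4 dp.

F = (-1.5000, -2.9000, -1.9000)
τ = (0.0900, 0.0100, 0.0000)

rate change Δω = (0.13800000, -0.00575000, -0.00428571)
ω₀×(Iω₀) = (0.0072, 0.0192, 0.0060)
τ = I·(Δω/dt) + ω₀×(Iω₀) = (0.0900, 0.0100, 0.0000)
v₁ − v₀ = (-0.03000000, -0.05800000, -0.03800000)
m·(v₁−v₀)/dt = (-1.5000, -2.9000, -1.9000)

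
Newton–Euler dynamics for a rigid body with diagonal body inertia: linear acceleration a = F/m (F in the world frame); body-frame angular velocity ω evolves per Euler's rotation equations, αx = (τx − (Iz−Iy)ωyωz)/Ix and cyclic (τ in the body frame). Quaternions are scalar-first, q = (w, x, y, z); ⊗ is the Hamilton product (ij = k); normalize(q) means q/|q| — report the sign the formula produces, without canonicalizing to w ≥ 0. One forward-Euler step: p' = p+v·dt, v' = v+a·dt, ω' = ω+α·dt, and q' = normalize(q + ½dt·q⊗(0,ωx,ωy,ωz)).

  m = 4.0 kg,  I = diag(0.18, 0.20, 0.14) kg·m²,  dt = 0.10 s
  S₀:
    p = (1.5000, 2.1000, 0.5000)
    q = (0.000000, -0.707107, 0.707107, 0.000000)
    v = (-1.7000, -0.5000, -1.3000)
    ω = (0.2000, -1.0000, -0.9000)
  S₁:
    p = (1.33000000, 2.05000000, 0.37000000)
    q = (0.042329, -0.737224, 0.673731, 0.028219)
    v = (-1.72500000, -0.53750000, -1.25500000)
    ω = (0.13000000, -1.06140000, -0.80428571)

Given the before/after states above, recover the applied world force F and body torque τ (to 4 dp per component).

Δv = v₁−v₀ = (-0.02500000, -0.03750000, 0.04500000)
F = m·Δv/dt = (-1.0000, -1.5000, 1.8000)
Δω = ω₁−ω₀ = (-0.07000000, -0.06140000, 0.09571429)
gyro term ω₀×Iω₀ = (-0.0540, -0.0072, -0.0040)
I·α + gyro = (-0.1800, -0.1300, 0.1300)

F = (-1.0000, -1.5000, 1.8000)
τ = (-0.1800, -0.1300, 0.1300)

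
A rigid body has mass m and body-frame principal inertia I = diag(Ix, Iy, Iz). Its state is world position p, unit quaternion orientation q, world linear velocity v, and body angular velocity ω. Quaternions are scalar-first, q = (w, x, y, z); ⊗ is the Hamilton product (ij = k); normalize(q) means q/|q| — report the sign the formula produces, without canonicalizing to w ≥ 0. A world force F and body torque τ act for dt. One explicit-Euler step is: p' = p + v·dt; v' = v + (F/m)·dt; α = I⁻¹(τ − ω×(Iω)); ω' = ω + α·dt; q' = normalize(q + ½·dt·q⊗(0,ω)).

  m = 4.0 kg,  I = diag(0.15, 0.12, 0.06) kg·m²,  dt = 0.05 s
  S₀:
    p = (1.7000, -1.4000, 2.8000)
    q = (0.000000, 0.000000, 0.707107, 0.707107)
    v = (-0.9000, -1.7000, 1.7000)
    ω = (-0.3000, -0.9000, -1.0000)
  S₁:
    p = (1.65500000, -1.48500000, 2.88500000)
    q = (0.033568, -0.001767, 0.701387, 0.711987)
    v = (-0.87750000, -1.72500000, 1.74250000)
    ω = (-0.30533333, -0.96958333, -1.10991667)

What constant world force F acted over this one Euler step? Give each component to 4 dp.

F = (1.8000, -2.0000, 3.4000)

v₁ − v₀ = (0.02250000, -0.02500000, 0.04250000)
F = m·Δv/dt = (1.8000, -2.0000, 3.4000)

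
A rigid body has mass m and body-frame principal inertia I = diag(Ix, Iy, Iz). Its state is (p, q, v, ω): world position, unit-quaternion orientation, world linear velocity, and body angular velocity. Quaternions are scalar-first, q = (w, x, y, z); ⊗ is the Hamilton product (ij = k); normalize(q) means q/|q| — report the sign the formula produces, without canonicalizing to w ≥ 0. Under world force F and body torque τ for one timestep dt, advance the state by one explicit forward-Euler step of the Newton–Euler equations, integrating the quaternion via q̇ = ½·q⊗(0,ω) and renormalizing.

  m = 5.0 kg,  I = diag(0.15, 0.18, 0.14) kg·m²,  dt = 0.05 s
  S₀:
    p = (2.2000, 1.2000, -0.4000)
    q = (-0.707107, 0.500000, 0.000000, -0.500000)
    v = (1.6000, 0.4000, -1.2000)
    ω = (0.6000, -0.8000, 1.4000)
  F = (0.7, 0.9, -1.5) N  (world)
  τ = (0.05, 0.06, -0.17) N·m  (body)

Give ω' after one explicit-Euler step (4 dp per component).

α = I⁻¹(τ − ω×Iω) = (0.0347, 0.2867, -1.1114)
ω' = ω + α·dt = (0.6017, -0.7857, 1.3444)

ω' = (0.6017, -0.7857, 1.3444)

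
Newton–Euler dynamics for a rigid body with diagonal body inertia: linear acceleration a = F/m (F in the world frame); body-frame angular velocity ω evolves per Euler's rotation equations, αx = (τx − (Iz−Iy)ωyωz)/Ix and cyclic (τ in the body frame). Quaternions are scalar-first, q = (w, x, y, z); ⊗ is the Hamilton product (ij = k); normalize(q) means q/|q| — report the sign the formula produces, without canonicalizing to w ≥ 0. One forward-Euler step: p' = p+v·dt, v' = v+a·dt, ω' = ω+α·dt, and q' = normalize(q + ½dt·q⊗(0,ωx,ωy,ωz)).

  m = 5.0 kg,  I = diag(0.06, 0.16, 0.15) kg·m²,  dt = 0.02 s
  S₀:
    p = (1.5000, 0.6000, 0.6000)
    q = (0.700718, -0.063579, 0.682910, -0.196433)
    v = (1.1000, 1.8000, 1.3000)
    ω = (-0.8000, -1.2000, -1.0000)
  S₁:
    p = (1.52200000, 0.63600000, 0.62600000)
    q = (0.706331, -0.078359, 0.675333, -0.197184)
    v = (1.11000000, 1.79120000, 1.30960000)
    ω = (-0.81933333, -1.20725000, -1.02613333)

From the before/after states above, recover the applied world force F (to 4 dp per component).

velocity change Δv = (0.01000000, -0.00880000, 0.00960000)
m·(v₁−v₀)/dt = (2.5000, -2.2000, 2.4000)

F = (2.5000, -2.2000, 2.4000)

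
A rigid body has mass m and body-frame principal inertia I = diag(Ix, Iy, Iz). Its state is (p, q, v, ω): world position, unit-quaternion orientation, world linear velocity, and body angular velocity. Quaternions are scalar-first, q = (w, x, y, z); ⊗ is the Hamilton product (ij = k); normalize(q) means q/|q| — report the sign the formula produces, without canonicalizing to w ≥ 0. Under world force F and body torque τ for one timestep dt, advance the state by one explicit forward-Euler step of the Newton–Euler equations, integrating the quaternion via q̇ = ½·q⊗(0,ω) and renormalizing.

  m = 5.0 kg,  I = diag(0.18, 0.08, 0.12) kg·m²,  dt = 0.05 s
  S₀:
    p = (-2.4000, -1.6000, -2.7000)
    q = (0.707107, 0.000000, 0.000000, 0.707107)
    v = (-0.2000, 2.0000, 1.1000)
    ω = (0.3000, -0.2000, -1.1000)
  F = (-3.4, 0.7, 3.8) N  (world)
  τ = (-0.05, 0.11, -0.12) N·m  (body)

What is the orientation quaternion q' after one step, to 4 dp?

2q̇ = q⊗(0,ω) = (0.7778177, 0.3535535, 0.0707107, -0.7778177)
updated quaternion q' = (0.7262, 0.0088, 0.0018, 0.6874)

q' = (0.7262, 0.0088, 0.0018, 0.6874)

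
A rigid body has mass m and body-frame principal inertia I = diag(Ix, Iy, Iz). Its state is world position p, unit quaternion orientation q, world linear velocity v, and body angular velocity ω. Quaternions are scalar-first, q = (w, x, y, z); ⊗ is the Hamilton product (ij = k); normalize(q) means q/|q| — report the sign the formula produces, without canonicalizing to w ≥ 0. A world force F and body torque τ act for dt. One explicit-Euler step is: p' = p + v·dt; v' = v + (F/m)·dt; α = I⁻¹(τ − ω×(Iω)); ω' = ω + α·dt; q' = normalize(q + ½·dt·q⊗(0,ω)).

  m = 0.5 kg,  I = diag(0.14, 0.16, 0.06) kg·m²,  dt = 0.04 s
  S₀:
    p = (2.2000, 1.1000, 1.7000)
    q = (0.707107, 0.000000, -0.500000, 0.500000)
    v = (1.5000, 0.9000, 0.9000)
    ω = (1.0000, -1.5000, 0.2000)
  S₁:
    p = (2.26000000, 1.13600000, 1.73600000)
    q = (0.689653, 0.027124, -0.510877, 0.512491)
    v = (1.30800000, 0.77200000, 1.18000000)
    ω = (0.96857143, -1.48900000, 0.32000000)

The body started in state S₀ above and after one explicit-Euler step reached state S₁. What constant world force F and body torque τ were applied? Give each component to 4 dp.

rate change Δω = (-0.03142857, 0.01100000, 0.12000000)
gyro term ω₀×Iω₀ = (0.0300, 0.0160, -0.0300)
τ = I·(Δω/dt) + ω₀×(Iω₀) = (-0.0800, 0.0600, 0.1500)
Δv = v₁−v₀ = (-0.19200000, -0.12800000, 0.28000000)
F = m·Δv/dt = (-2.4000, -1.6000, 3.5000)

F = (-2.4000, -1.6000, 3.5000)
τ = (-0.0800, 0.0600, 0.1500)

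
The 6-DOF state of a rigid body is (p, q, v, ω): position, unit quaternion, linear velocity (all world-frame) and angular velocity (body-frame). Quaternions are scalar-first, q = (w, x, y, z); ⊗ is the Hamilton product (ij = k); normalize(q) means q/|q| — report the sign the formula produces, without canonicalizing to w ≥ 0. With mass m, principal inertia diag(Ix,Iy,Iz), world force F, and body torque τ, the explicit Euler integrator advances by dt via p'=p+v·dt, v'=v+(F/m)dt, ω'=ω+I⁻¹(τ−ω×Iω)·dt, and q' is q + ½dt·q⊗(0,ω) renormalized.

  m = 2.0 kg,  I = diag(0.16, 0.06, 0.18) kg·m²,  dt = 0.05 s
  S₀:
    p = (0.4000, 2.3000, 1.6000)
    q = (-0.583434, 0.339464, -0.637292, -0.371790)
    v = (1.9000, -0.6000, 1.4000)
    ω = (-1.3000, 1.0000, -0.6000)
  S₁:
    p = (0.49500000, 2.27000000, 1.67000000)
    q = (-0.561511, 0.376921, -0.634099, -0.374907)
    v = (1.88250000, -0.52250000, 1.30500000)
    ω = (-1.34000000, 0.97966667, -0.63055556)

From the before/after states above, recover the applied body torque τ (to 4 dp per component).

τ = (-0.2000, -0.0400, 0.0200)

rate change Δω = (-0.04000000, -0.02033333, -0.03055556)
τ = I·(Δω/dt) + ω₀×(Iω₀) = (-0.2000, -0.0400, 0.0200)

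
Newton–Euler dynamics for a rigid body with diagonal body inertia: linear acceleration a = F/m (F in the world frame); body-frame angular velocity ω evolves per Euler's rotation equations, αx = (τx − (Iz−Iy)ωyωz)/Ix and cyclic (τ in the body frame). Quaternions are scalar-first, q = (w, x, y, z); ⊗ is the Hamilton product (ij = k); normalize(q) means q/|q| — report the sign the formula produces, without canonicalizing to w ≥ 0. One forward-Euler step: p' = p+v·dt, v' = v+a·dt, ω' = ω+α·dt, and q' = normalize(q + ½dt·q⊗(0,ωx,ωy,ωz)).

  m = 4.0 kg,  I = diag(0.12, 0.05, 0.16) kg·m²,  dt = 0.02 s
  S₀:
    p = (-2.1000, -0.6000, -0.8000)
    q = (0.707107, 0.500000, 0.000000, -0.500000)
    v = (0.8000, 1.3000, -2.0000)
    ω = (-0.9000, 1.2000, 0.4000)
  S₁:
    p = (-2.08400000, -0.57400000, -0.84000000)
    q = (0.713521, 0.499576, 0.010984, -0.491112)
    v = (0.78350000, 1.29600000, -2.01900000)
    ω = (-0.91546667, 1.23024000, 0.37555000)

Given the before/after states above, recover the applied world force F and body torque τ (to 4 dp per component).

F = (-3.3000, -0.8000, -3.8000)
τ = (-0.0400, 0.0900, -0.1200)

velocity change Δv = (-0.01650000, -0.00400000, -0.01900000)
applied force F = (-3.3000, -0.8000, -3.8000)
Δω = ω₁−ω₀ = (-0.01546667, 0.03024000, -0.02445000)
τ = I·(Δω/dt) + ω₀×(Iω₀) = (-0.0400, 0.0900, -0.1200)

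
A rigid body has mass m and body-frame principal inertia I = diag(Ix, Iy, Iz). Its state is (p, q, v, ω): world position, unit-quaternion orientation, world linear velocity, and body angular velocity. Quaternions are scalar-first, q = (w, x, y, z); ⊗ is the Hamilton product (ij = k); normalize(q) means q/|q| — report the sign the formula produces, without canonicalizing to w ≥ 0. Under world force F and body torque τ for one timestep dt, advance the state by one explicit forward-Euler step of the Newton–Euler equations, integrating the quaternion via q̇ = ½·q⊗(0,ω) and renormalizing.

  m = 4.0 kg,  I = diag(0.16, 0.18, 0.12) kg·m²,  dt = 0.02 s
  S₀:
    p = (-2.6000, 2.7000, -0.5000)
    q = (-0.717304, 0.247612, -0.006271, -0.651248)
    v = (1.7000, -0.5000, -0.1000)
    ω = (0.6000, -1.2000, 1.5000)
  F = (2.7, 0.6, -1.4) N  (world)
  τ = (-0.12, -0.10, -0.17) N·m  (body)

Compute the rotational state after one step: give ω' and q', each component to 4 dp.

ω' = (0.5715, -1.2151, 1.4741)
q' = (-0.7090, 0.2354, -0.0053, -0.6648)

ω×(Iω) gyroscopic = (0.1080, 0.0360, -0.0144)
angular accel α = (-1.4250, -0.7556, -1.2967)
ω + α·dt = (0.5715, -1.2151, 1.4741)
Hamilton product q⊗(0,ω) = (0.8207796, -1.2212865, 0.0985980, -1.3693278)
q' = normalize(q + ½dt·q⊗(0,ω)) = (-0.7090, 0.2354, -0.0053, -0.6648)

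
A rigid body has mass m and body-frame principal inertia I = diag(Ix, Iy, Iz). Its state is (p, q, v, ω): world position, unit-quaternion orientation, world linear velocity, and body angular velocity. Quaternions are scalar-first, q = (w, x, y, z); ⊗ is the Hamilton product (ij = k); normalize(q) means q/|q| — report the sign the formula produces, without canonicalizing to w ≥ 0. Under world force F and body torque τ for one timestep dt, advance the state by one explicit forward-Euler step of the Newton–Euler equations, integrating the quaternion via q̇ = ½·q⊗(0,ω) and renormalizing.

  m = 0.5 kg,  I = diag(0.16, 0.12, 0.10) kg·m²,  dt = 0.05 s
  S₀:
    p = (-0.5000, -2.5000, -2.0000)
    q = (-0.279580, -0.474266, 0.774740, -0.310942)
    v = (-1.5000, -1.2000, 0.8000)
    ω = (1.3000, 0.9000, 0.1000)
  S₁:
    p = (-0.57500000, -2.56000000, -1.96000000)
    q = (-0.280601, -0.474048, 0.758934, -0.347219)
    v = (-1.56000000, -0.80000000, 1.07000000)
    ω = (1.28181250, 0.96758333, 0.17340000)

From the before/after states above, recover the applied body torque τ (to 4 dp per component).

τ = (-0.0600, 0.1700, 0.1000)

ω₁ − ω₀ = (-0.01818750, 0.06758333, 0.07340000)
applied torque τ = (-0.0600, 0.1700, 0.1000)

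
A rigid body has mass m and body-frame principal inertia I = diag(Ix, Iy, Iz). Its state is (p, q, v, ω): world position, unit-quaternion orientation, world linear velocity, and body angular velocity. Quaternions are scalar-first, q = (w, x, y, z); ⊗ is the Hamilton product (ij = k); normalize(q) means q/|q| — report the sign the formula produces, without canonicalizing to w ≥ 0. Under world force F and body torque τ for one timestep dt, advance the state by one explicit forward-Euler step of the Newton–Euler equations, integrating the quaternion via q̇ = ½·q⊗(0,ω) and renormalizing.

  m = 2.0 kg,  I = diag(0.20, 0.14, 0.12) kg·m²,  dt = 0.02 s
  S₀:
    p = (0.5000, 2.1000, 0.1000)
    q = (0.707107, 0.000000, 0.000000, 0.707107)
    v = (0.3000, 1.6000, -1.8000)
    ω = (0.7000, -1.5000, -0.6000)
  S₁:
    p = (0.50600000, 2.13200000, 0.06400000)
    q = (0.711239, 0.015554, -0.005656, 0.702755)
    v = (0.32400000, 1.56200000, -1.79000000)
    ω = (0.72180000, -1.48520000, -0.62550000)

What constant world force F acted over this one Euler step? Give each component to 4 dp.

F = (2.4000, -3.8000, 1.0000)

Δv = v₁−v₀ = (0.02400000, -0.03800000, 0.01000000)
F = m·Δv/dt = (2.4000, -3.8000, 1.0000)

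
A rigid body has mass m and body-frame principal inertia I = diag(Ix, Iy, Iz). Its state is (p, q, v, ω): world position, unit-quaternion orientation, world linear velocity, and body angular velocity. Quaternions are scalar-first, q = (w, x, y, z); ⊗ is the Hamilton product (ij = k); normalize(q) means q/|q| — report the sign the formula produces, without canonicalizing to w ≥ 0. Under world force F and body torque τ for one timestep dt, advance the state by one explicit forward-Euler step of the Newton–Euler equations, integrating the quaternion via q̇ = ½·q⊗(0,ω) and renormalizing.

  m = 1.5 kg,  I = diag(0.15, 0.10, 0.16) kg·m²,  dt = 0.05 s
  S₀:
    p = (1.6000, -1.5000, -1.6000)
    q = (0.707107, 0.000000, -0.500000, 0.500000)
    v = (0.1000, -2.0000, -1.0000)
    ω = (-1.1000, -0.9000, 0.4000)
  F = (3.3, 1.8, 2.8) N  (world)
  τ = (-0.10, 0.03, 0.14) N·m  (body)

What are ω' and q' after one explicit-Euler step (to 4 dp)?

angular accel α = (-0.5227, 0.2560, 1.1844)
ω + α·dt = (-1.1261, -0.8872, 0.4592)
q⊗(0,ω) = (-0.6500000, -0.5278177, -1.1863963, -0.2671572)
updated quaternion q' = (0.6904, -0.0132, -0.5293, 0.4930)

ω' = (-1.1261, -0.8872, 0.4592)
q' = (0.6904, -0.0132, -0.5293, 0.4930)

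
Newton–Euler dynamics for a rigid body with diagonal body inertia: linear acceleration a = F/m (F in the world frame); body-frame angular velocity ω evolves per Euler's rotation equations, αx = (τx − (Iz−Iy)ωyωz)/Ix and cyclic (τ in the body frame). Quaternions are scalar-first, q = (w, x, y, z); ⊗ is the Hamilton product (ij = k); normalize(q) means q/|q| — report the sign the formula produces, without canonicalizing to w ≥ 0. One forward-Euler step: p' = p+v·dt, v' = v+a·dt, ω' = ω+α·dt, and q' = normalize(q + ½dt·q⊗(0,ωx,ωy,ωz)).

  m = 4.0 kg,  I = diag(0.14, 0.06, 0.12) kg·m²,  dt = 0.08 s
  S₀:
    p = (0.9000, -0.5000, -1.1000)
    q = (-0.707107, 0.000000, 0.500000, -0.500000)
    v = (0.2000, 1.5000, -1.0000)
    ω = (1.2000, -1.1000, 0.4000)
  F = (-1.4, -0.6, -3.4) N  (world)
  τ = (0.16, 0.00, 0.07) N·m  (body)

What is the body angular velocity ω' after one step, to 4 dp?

ω' = (1.3065, -1.1128, 0.3763)

ω×(Iω) gyroscopic = (-0.0264, 0.0096, 0.1056)
α = I⁻¹(τ − ω×Iω) = (1.3314, -0.1600, -0.2967)
ω + α·dt = (1.3065, -1.1128, 0.3763)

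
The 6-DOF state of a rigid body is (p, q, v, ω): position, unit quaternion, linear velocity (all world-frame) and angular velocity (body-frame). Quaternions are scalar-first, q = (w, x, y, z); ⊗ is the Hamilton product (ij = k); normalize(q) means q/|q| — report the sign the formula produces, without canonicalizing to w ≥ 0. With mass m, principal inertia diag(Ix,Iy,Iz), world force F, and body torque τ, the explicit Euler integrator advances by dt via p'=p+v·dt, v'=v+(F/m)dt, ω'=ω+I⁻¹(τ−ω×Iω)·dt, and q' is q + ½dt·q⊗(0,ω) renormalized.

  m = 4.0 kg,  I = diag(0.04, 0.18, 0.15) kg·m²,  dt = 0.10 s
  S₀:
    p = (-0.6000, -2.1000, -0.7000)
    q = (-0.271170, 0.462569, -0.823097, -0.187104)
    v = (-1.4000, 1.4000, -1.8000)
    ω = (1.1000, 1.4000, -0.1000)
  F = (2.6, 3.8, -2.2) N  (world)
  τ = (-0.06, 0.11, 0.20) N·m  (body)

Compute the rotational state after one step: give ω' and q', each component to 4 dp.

ω' = (0.9395, 1.4544, -0.1104)
q' = (-0.2390, 0.4630, -0.8467, -0.1077)

ω×(Iω) gyroscopic = (0.0042, 0.0121, 0.2156)
angular accel α = (-1.6050, 0.5439, -0.1040)
ω' = ω + α·dt = (0.9395, 1.4544, -0.1104)
Hamilton product q⊗(0,ω) = (0.6247995, 0.0459683, -0.5391955, 1.5801203)
q' = normalize(q + ½dt·q⊗(0,ω)) = (-0.2390, 0.4630, -0.8467, -0.1077)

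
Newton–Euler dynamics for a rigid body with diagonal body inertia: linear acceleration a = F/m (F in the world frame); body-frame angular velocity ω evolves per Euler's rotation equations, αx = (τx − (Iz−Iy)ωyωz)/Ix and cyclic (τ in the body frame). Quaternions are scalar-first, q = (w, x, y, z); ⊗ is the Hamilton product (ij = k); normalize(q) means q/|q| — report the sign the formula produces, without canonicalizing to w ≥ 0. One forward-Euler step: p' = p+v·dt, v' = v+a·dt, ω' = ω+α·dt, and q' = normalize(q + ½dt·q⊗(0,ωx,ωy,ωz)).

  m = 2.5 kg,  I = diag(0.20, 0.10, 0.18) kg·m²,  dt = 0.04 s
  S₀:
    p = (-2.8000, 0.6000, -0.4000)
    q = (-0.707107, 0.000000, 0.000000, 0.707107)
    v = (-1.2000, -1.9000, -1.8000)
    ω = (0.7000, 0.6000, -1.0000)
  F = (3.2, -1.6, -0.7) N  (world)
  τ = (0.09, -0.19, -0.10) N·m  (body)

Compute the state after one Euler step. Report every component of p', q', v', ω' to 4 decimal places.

p' = (-2.8480, 0.5240, -0.4720)
q' = (-0.6927, -0.0184, 0.0014, 0.7210)
v' = (-1.1488, -1.9256, -1.8112)
ω' = (0.7276, 0.5296, -1.0129)

gyro term ω×Iω = (-0.0480, -0.0140, -0.0420)
α = I⁻¹(τ − ω×Iω) = (0.6900, -1.7600, -0.3222)
new body rate ω' = (0.7276, 0.5296, -1.0129)
Hamilton product q⊗(0,ω) = (0.7071070, -0.9192391, 0.0707107, 0.7071070)
q + ½dt·q⊗(0,ω), renormalized = (-0.6927, -0.0184, 0.0014, 0.7210)
p' = p + v·dt = (-2.8480, 0.5240, -0.4720)
new velocity v' = (-1.1488, -1.9256, -1.8112)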